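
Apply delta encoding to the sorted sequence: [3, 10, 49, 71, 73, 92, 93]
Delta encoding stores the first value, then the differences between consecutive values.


First value: 3
Deltas:
  10 - 3 = 7
  49 - 10 = 39
  71 - 49 = 22
  73 - 71 = 2
  92 - 73 = 19
  93 - 92 = 1


Delta encoded: [3, 7, 39, 22, 2, 19, 1]


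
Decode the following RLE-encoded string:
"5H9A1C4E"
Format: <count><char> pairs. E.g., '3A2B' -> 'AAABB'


Expanding each <count><char> pair:
  5H -> 'HHHHH'
  9A -> 'AAAAAAAAA'
  1C -> 'C'
  4E -> 'EEEE'

Decoded = HHHHHAAAAAAAAACEEEE


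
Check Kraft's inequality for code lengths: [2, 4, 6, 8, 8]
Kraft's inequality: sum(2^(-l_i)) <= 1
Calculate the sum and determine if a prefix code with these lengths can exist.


Sum = 2^(-2) + 2^(-4) + 2^(-6) + 2^(-8) + 2^(-8)
    = 0.25 + 0.0625 + 0.015625 + 0.00390625 + 0.00390625
    = 86/256 = 0.3359375
Since 0.3359375 <= 1, Kraft's inequality IS satisfied.
A prefix code with these lengths CAN exist.

Kraft sum = 0.3359375. Satisfied.


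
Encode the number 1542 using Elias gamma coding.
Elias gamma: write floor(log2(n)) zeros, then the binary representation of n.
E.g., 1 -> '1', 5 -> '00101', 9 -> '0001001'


num_bits = floor(log2(1542)) + 1 = 11
leading_zeros = num_bits - 1 = 10
binary(1542) = 11000000110

Elias gamma(1542) = '0000000000' + '11000000110' = 000000000011000000110 (21 bits)


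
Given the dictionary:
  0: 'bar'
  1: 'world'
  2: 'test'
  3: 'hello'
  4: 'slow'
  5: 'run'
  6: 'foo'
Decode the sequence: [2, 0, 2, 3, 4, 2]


Look up each index in the dictionary:
  2 -> 'test'
  0 -> 'bar'
  2 -> 'test'
  3 -> 'hello'
  4 -> 'slow'
  2 -> 'test'

Decoded: "test bar test hello slow test"


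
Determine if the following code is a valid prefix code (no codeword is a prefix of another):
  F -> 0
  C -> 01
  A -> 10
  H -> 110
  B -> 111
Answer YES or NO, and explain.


Checking each pair (does one codeword prefix another?):
  F='0' vs C='01': prefix -- VIOLATION

NO -- this is NOT a valid prefix code. F (0) is a prefix of C (01).


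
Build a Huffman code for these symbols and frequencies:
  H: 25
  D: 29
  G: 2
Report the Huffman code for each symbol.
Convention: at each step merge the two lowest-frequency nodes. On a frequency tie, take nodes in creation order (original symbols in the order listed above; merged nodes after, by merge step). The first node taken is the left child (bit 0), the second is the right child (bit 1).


Huffman tree construction:
Step 1: Merge G(2) + H(25) = 27
Step 2: Merge (G+H)(27) + D(29) = 56
Read each symbol's code off the tree from the root (left child = 0, right child = 1).

Codes:
  H: 01 (length 2)
  D: 1 (length 1)
  G: 00 (length 2)
Average code length: 83/56 = 1.4821 bits/symbol


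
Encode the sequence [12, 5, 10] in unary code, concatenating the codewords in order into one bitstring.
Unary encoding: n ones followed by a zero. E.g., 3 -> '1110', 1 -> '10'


Encode each number as n ones followed by a terminating 0:
  12 -> 1111111111110 (13 bits)
  5 -> 111110 (6 bits)
  10 -> 11111111110 (11 bits)
Total length = 13 + 6 + 11 = 30 bits.

Unary([12, 5, 10]) = 111111111111011111011111111110 (30 bits)


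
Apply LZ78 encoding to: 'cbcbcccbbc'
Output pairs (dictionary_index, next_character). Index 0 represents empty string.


LZ78 encoding steps:
Dictionary: {0: ''}
Step 1: w='' (idx 0), next='c' -> output (0, 'c'), add 'c' as idx 1
Step 2: w='' (idx 0), next='b' -> output (0, 'b'), add 'b' as idx 2
Step 3: w='c' (idx 1), next='b' -> output (1, 'b'), add 'cb' as idx 3
Step 4: w='c' (idx 1), next='c' -> output (1, 'c'), add 'cc' as idx 4
Step 5: w='cb' (idx 3), next='b' -> output (3, 'b'), add 'cbb' as idx 5
Step 6: w='c' (idx 1), end of input -> output (1, '')


Encoded: [(0, 'c'), (0, 'b'), (1, 'b'), (1, 'c'), (3, 'b'), (1, '')]


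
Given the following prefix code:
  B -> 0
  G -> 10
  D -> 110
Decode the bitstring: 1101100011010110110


Decoding step by step:
Bits 110 -> D
Bits 110 -> D
Bits 0 -> B
Bits 0 -> B
Bits 110 -> D
Bits 10 -> G
Bits 110 -> D
Bits 110 -> D


Decoded message: DDBBDGDD


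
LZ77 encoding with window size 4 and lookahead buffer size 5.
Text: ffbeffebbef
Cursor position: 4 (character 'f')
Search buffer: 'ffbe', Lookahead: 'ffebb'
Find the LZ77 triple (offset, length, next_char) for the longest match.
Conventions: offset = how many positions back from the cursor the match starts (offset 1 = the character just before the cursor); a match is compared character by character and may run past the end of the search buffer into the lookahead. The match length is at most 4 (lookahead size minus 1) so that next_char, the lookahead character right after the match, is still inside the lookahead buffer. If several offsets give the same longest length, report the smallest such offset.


Try each offset into the search buffer:
  offset=1 (pos 3, char 'e'): match length 0
  offset=2 (pos 2, char 'b'): match length 0
  offset=3 (pos 1, char 'f'): match length 1
  offset=4 (pos 0, char 'f'): match length 2
Longest match has length 2 at offset 4.
next_char = character at position 4 + 2 = 6 -> 'e'

Best match: offset=4, length=2 (matching 'ff' starting at position 0)
LZ77 triple: (4, 2, 'e')


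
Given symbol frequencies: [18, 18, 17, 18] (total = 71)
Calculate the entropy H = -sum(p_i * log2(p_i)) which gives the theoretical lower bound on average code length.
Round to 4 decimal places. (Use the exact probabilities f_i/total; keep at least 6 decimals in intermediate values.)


Per-symbol terms -p_i * log2(p_i) with p_i = f_i/71:
  p = 18/71 = 0.253521: log2(p) = -1.979822, -p*log2(p) = 0.501927
  p = 18/71 = 0.253521: log2(p) = -1.979822, -p*log2(p) = 0.501927
  p = 17/71 = 0.239437: log2(p) = -2.062284, -p*log2(p) = 0.493786
  p = 18/71 = 0.253521: log2(p) = -1.979822, -p*log2(p) = 0.501927
H = 0.501927 + 0.501927 + 0.493786 + 0.501927 = 1.999567

H = 1.9996 bits/symbol


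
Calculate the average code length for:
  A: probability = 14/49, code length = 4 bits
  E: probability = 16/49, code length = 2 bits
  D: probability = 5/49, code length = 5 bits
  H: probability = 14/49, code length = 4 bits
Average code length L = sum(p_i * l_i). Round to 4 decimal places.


Weighted contributions p_i * l_i:
  A: (14/49) * 4 = 56/49
  E: (16/49) * 2 = 32/49
  D: (5/49) * 5 = 25/49
  H: (14/49) * 4 = 56/49
Sum = (56 + 32 + 25 + 56)/49 = 169/49

L = 169/49 = 3.4490 bits/symbol


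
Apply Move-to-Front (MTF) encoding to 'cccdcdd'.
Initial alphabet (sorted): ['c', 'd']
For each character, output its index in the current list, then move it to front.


MTF encoding:
'c': index 0 in ['c', 'd'] -> ['c', 'd']
'c': index 0 in ['c', 'd'] -> ['c', 'd']
'c': index 0 in ['c', 'd'] -> ['c', 'd']
'd': index 1 in ['c', 'd'] -> ['d', 'c']
'c': index 1 in ['d', 'c'] -> ['c', 'd']
'd': index 1 in ['c', 'd'] -> ['d', 'c']
'd': index 0 in ['d', 'c'] -> ['d', 'c']


Output: [0, 0, 0, 1, 1, 1, 0]


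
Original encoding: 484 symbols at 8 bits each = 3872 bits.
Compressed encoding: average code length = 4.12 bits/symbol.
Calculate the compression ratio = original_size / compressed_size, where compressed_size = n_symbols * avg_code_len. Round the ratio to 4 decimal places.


original_size = n_symbols * orig_bits = 484 * 8 = 3872 bits
compressed_size = n_symbols * avg_code_len = 484 * 4.12 = 1994.08 bits
ratio = original_size / compressed_size = 3872 / 1994.08 = 1.9417

Compression ratio = 1.9417


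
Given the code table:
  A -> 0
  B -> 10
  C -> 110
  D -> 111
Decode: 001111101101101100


Decoding:
0 -> A
0 -> A
111 -> D
110 -> C
110 -> C
110 -> C
110 -> C
0 -> A


Result: AADCCCCA


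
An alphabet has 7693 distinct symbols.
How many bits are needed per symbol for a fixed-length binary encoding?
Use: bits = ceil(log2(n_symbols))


log2(7693) = 12.9093
Bracket: 2^12 = 4096 < 7693 <= 2^13 = 8192
So ceil(log2(7693)) = 13

bits = ceil(log2(7693)) = ceil(12.9093) = 13 bits


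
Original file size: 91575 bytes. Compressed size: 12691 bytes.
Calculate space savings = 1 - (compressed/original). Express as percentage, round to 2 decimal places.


ratio = compressed/original = 12691/91575 = 0.138586
savings = 1 - ratio = 1 - 0.138586 = 0.861414
as a percentage: 0.861414 * 100 = 86.14%

Space savings = 1 - 12691/91575 = 86.14%


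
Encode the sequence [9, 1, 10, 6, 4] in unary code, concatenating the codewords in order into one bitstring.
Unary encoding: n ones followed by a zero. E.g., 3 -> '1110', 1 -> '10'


Encode each number as n ones followed by a terminating 0:
  9 -> 1111111110 (10 bits)
  1 -> 10 (2 bits)
  10 -> 11111111110 (11 bits)
  6 -> 1111110 (7 bits)
  4 -> 11110 (5 bits)
Total length = 10 + 2 + 11 + 7 + 5 = 35 bits.

Unary([9, 1, 10, 6, 4]) = 11111111101011111111110111111011110 (35 bits)


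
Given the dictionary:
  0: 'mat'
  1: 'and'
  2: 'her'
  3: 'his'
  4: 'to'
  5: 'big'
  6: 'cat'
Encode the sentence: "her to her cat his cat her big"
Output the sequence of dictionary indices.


Look up each word in the dictionary:
  'her' -> 2
  'to' -> 4
  'her' -> 2
  'cat' -> 6
  'his' -> 3
  'cat' -> 6
  'her' -> 2
  'big' -> 5

Encoded: [2, 4, 2, 6, 3, 6, 2, 5]


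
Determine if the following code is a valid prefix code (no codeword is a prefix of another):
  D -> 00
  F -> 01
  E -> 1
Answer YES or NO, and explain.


Checking each pair (does one codeword prefix another?):
  D='00' vs F='01': no prefix
  D='00' vs E='1': no prefix
  F='01' vs D='00': no prefix
  F='01' vs E='1': no prefix
  E='1' vs D='00': no prefix
  E='1' vs F='01': no prefix
No violation found over all pairs.

YES -- this is a valid prefix code. No codeword is a prefix of any other codeword.


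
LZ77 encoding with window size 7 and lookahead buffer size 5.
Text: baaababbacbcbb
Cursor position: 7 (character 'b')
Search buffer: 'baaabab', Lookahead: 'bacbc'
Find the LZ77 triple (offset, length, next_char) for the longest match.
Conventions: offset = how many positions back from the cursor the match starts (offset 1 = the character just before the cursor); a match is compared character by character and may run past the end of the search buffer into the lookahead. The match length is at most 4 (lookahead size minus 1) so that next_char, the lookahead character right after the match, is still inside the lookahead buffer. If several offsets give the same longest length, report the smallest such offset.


Try each offset into the search buffer:
  offset=1 (pos 6, char 'b'): match length 1
  offset=2 (pos 5, char 'a'): match length 0
  offset=3 (pos 4, char 'b'): match length 2
  offset=4 (pos 3, char 'a'): match length 0
  offset=5 (pos 2, char 'a'): match length 0
  offset=6 (pos 1, char 'a'): match length 0
  offset=7 (pos 0, char 'b'): match length 2
Longest match has length 2, found at offsets 3, 7; take the smallest, offset 3.
next_char = character at position 7 + 2 = 9 -> 'c'

Best match: offset=3, length=2 (matching 'ba' starting at position 4)
LZ77 triple: (3, 2, 'c')


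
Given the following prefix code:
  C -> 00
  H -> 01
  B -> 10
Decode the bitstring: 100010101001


Decoding step by step:
Bits 10 -> B
Bits 00 -> C
Bits 10 -> B
Bits 10 -> B
Bits 10 -> B
Bits 01 -> H


Decoded message: BCBBBH


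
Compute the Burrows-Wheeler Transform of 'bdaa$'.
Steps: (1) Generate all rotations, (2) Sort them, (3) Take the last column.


Rotations (sorted):
  0: $bdaa -> last char: a
  1: a$bda -> last char: a
  2: aa$bd -> last char: d
  3: bdaa$ -> last char: $
  4: daa$b -> last char: b


BWT = aad$b


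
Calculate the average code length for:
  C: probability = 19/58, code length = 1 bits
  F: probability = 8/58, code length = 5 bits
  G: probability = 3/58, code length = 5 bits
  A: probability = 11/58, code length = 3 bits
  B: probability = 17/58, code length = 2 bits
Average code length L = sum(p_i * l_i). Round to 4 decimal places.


Weighted contributions p_i * l_i:
  C: (19/58) * 1 = 19/58
  F: (8/58) * 5 = 40/58
  G: (3/58) * 5 = 15/58
  A: (11/58) * 3 = 33/58
  B: (17/58) * 2 = 34/58
Sum = (19 + 40 + 15 + 33 + 34)/58 = 141/58

L = 141/58 = 2.4310 bits/symbol


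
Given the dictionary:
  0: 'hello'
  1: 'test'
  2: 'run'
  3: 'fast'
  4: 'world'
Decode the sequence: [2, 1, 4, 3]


Look up each index in the dictionary:
  2 -> 'run'
  1 -> 'test'
  4 -> 'world'
  3 -> 'fast'

Decoded: "run test world fast"


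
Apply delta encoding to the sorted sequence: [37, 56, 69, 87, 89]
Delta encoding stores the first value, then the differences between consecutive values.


First value: 37
Deltas:
  56 - 37 = 19
  69 - 56 = 13
  87 - 69 = 18
  89 - 87 = 2


Delta encoded: [37, 19, 13, 18, 2]


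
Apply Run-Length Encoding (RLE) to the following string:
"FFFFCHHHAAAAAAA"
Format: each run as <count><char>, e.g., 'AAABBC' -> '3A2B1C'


Scanning runs left to right:
  i=0: run of 'F' x 4 -> '4F'
  i=4: run of 'C' x 1 -> '1C'
  i=5: run of 'H' x 3 -> '3H'
  i=8: run of 'A' x 7 -> '7A'

RLE = 4F1C3H7A


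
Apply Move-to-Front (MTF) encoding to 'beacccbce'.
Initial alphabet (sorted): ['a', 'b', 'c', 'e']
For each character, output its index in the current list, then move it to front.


MTF encoding:
'b': index 1 in ['a', 'b', 'c', 'e'] -> ['b', 'a', 'c', 'e']
'e': index 3 in ['b', 'a', 'c', 'e'] -> ['e', 'b', 'a', 'c']
'a': index 2 in ['e', 'b', 'a', 'c'] -> ['a', 'e', 'b', 'c']
'c': index 3 in ['a', 'e', 'b', 'c'] -> ['c', 'a', 'e', 'b']
'c': index 0 in ['c', 'a', 'e', 'b'] -> ['c', 'a', 'e', 'b']
'c': index 0 in ['c', 'a', 'e', 'b'] -> ['c', 'a', 'e', 'b']
'b': index 3 in ['c', 'a', 'e', 'b'] -> ['b', 'c', 'a', 'e']
'c': index 1 in ['b', 'c', 'a', 'e'] -> ['c', 'b', 'a', 'e']
'e': index 3 in ['c', 'b', 'a', 'e'] -> ['e', 'c', 'b', 'a']


Output: [1, 3, 2, 3, 0, 0, 3, 1, 3]


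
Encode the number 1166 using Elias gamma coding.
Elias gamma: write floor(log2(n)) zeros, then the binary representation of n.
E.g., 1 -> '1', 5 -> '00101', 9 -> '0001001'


num_bits = floor(log2(1166)) + 1 = 11
leading_zeros = num_bits - 1 = 10
binary(1166) = 10010001110

Elias gamma(1166) = '0000000000' + '10010001110' = 000000000010010001110 (21 bits)


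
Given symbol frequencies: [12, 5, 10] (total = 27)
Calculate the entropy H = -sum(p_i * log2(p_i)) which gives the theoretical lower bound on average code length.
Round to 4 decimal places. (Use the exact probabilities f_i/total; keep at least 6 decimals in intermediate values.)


Per-symbol terms -p_i * log2(p_i) with p_i = f_i/27:
  p = 12/27 = 0.444444: log2(p) = -1.169925, -p*log2(p) = 0.519967
  p = 5/27 = 0.185185: log2(p) = -2.432959, -p*log2(p) = 0.450548
  p = 10/27 = 0.370370: log2(p) = -1.432959, -p*log2(p) = 0.530726
H = 0.519967 + 0.450548 + 0.530726 = 1.501241

H = 1.5012 bits/symbol


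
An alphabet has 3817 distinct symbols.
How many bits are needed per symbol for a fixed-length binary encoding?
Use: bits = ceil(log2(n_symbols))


log2(3817) = 11.8982
Bracket: 2^11 = 2048 < 3817 <= 2^12 = 4096
So ceil(log2(3817)) = 12

bits = ceil(log2(3817)) = ceil(11.8982) = 12 bits


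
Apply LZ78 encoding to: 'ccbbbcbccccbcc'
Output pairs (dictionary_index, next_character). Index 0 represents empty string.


LZ78 encoding steps:
Dictionary: {0: ''}
Step 1: w='' (idx 0), next='c' -> output (0, 'c'), add 'c' as idx 1
Step 2: w='c' (idx 1), next='b' -> output (1, 'b'), add 'cb' as idx 2
Step 3: w='' (idx 0), next='b' -> output (0, 'b'), add 'b' as idx 3
Step 4: w='b' (idx 3), next='c' -> output (3, 'c'), add 'bc' as idx 4
Step 5: w='bc' (idx 4), next='c' -> output (4, 'c'), add 'bcc' as idx 5
Step 6: w='c' (idx 1), next='c' -> output (1, 'c'), add 'cc' as idx 6
Step 7: w='bcc' (idx 5), end of input -> output (5, '')


Encoded: [(0, 'c'), (1, 'b'), (0, 'b'), (3, 'c'), (4, 'c'), (1, 'c'), (5, '')]


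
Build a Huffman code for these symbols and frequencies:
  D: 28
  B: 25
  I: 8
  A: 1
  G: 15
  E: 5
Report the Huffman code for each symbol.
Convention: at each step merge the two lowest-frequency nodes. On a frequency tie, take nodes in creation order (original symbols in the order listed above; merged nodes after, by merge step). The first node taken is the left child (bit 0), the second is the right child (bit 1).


Huffman tree construction:
Step 1: Merge A(1) + E(5) = 6
Step 2: Merge (A+E)(6) + I(8) = 14
Step 3: Merge ((A+E)+I)(14) + G(15) = 29
Step 4: Merge B(25) + D(28) = 53
Step 5: Merge (((A+E)+I)+G)(29) + (B+D)(53) = 82
Read each symbol's code off the tree from the root (left child = 0, right child = 1).

Codes:
  D: 11 (length 2)
  B: 10 (length 2)
  I: 001 (length 3)
  A: 0000 (length 4)
  G: 01 (length 2)
  E: 0001 (length 4)
Average code length: 184/82 = 2.2439 bits/symbol


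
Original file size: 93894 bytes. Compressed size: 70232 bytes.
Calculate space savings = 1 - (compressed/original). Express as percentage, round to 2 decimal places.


ratio = compressed/original = 70232/93894 = 0.747992
savings = 1 - ratio = 1 - 0.747992 = 0.252008
as a percentage: 0.252008 * 100 = 25.2%

Space savings = 1 - 70232/93894 = 25.2%


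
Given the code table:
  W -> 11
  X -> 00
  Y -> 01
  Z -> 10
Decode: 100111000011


Decoding:
10 -> Z
01 -> Y
11 -> W
00 -> X
00 -> X
11 -> W


Result: ZYWXXW


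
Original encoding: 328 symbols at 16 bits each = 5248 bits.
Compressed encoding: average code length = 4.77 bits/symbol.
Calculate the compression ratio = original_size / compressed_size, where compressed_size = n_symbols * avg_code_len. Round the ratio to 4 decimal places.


original_size = n_symbols * orig_bits = 328 * 16 = 5248 bits
compressed_size = n_symbols * avg_code_len = 328 * 4.77 = 1564.56 bits
ratio = original_size / compressed_size = 5248 / 1564.56 = 3.3543

Compression ratio = 3.3543


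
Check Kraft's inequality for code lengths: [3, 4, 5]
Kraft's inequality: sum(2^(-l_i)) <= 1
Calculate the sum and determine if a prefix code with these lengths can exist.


Sum = 2^(-3) + 2^(-4) + 2^(-5)
    = 0.125 + 0.0625 + 0.03125
    = 7/32 = 0.21875
Since 0.21875 <= 1, Kraft's inequality IS satisfied.
A prefix code with these lengths CAN exist.

Kraft sum = 0.21875. Satisfied.


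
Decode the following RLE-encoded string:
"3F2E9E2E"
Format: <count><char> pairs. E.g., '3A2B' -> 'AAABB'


Expanding each <count><char> pair:
  3F -> 'FFF'
  2E -> 'EE'
  9E -> 'EEEEEEEEE'
  2E -> 'EE'

Decoded = FFFEEEEEEEEEEEEE


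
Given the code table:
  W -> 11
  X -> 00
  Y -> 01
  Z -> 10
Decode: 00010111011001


Decoding:
00 -> X
01 -> Y
01 -> Y
11 -> W
01 -> Y
10 -> Z
01 -> Y


Result: XYYWYZY


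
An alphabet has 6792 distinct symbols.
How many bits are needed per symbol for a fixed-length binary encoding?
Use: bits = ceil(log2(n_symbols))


log2(6792) = 12.7296
Bracket: 2^12 = 4096 < 6792 <= 2^13 = 8192
So ceil(log2(6792)) = 13

bits = ceil(log2(6792)) = ceil(12.7296) = 13 bits


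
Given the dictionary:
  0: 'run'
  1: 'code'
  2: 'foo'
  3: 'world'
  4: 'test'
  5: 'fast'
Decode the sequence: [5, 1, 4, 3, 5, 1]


Look up each index in the dictionary:
  5 -> 'fast'
  1 -> 'code'
  4 -> 'test'
  3 -> 'world'
  5 -> 'fast'
  1 -> 'code'

Decoded: "fast code test world fast code"


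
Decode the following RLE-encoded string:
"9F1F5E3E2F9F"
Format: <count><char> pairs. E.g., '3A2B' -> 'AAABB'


Expanding each <count><char> pair:
  9F -> 'FFFFFFFFF'
  1F -> 'F'
  5E -> 'EEEEE'
  3E -> 'EEE'
  2F -> 'FF'
  9F -> 'FFFFFFFFF'

Decoded = FFFFFFFFFFEEEEEEEEFFFFFFFFFFF


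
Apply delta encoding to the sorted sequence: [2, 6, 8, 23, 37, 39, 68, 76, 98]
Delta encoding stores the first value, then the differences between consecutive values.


First value: 2
Deltas:
  6 - 2 = 4
  8 - 6 = 2
  23 - 8 = 15
  37 - 23 = 14
  39 - 37 = 2
  68 - 39 = 29
  76 - 68 = 8
  98 - 76 = 22


Delta encoded: [2, 4, 2, 15, 14, 2, 29, 8, 22]


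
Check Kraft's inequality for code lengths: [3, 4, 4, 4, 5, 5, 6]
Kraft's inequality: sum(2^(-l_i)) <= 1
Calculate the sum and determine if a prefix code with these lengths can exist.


Sum = 2^(-3) + 2^(-4) + 2^(-4) + 2^(-4) + 2^(-5) + 2^(-5) + 2^(-6)
    = 0.125 + 0.0625 + 0.0625 + 0.0625 + 0.03125 + 0.03125 + 0.015625
    = 25/64 = 0.390625
Since 0.390625 <= 1, Kraft's inequality IS satisfied.
A prefix code with these lengths CAN exist.

Kraft sum = 0.390625. Satisfied.


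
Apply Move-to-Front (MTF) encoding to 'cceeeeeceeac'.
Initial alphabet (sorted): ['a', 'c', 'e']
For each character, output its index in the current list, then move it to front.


MTF encoding:
'c': index 1 in ['a', 'c', 'e'] -> ['c', 'a', 'e']
'c': index 0 in ['c', 'a', 'e'] -> ['c', 'a', 'e']
'e': index 2 in ['c', 'a', 'e'] -> ['e', 'c', 'a']
'e': index 0 in ['e', 'c', 'a'] -> ['e', 'c', 'a']
'e': index 0 in ['e', 'c', 'a'] -> ['e', 'c', 'a']
'e': index 0 in ['e', 'c', 'a'] -> ['e', 'c', 'a']
'e': index 0 in ['e', 'c', 'a'] -> ['e', 'c', 'a']
'c': index 1 in ['e', 'c', 'a'] -> ['c', 'e', 'a']
'e': index 1 in ['c', 'e', 'a'] -> ['e', 'c', 'a']
'e': index 0 in ['e', 'c', 'a'] -> ['e', 'c', 'a']
'a': index 2 in ['e', 'c', 'a'] -> ['a', 'e', 'c']
'c': index 2 in ['a', 'e', 'c'] -> ['c', 'a', 'e']


Output: [1, 0, 2, 0, 0, 0, 0, 1, 1, 0, 2, 2]


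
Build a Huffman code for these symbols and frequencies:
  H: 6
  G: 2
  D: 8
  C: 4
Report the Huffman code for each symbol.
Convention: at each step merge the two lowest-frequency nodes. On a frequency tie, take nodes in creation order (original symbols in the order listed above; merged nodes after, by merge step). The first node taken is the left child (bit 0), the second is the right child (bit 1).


Huffman tree construction:
Step 1: Merge G(2) + C(4) = 6
Step 2: Merge H(6) + (G+C)(6) = 12
Step 3: Merge D(8) + (H+(G+C))(12) = 20
Read each symbol's code off the tree from the root (left child = 0, right child = 1).

Codes:
  H: 10 (length 2)
  G: 110 (length 3)
  D: 0 (length 1)
  C: 111 (length 3)
Average code length: 38/20 = 1.9000 bits/symbol


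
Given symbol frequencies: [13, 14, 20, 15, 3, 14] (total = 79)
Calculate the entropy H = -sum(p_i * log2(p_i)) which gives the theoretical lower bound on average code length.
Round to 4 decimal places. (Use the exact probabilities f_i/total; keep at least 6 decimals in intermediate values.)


Per-symbol terms -p_i * log2(p_i) with p_i = f_i/79:
  p = 13/79 = 0.164557: log2(p) = -2.603341, -p*log2(p) = 0.428398
  p = 14/79 = 0.177215: log2(p) = -2.496426, -p*log2(p) = 0.442405
  p = 20/79 = 0.253165: log2(p) = -1.981853, -p*log2(p) = 0.501735
  p = 15/79 = 0.189873: log2(p) = -2.396890, -p*log2(p) = 0.455106
  p = 3/79 = 0.037975: log2(p) = -4.718818, -p*log2(p) = 0.179196
  p = 14/79 = 0.177215: log2(p) = -2.496426, -p*log2(p) = 0.442405
H = 0.428398 + 0.442405 + 0.501735 + 0.455106 + 0.179196 + 0.442405 = 2.449245

H = 2.4492 bits/symbol


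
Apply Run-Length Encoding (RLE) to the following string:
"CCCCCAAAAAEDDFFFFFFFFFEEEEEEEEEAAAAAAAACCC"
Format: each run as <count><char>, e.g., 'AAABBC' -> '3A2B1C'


Scanning runs left to right:
  i=0: run of 'C' x 5 -> '5C'
  i=5: run of 'A' x 5 -> '5A'
  i=10: run of 'E' x 1 -> '1E'
  i=11: run of 'D' x 2 -> '2D'
  i=13: run of 'F' x 9 -> '9F'
  i=22: run of 'E' x 9 -> '9E'
  i=31: run of 'A' x 8 -> '8A'
  i=39: run of 'C' x 3 -> '3C'

RLE = 5C5A1E2D9F9E8A3C


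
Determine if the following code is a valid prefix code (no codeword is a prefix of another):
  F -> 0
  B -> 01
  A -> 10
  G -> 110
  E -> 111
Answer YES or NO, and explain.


Checking each pair (does one codeword prefix another?):
  F='0' vs B='01': prefix -- VIOLATION

NO -- this is NOT a valid prefix code. F (0) is a prefix of B (01).


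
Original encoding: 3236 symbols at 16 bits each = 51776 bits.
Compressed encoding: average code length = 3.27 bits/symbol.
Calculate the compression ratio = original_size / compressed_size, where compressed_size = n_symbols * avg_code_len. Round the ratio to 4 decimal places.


original_size = n_symbols * orig_bits = 3236 * 16 = 51776 bits
compressed_size = n_symbols * avg_code_len = 3236 * 3.27 = 10581.72 bits
ratio = original_size / compressed_size = 51776 / 10581.72 = 4.893

Compression ratio = 4.893


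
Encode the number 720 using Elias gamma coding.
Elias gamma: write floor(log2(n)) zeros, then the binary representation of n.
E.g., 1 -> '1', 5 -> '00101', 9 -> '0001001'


num_bits = floor(log2(720)) + 1 = 10
leading_zeros = num_bits - 1 = 9
binary(720) = 1011010000

Elias gamma(720) = '000000000' + '1011010000' = 0000000001011010000 (19 bits)


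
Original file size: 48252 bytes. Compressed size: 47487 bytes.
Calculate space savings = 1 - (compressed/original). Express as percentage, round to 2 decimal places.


ratio = compressed/original = 47487/48252 = 0.984146
savings = 1 - ratio = 1 - 0.984146 = 0.015854
as a percentage: 0.015854 * 100 = 1.59%

Space savings = 1 - 47487/48252 = 1.59%


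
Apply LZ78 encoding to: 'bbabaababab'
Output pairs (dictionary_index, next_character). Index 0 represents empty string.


LZ78 encoding steps:
Dictionary: {0: ''}
Step 1: w='' (idx 0), next='b' -> output (0, 'b'), add 'b' as idx 1
Step 2: w='b' (idx 1), next='a' -> output (1, 'a'), add 'ba' as idx 2
Step 3: w='ba' (idx 2), next='a' -> output (2, 'a'), add 'baa' as idx 3
Step 4: w='ba' (idx 2), next='b' -> output (2, 'b'), add 'bab' as idx 4
Step 5: w='' (idx 0), next='a' -> output (0, 'a'), add 'a' as idx 5
Step 6: w='b' (idx 1), end of input -> output (1, '')


Encoded: [(0, 'b'), (1, 'a'), (2, 'a'), (2, 'b'), (0, 'a'), (1, '')]


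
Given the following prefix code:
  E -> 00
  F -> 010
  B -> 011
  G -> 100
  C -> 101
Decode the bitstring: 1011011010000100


Decoding step by step:
Bits 101 -> C
Bits 101 -> C
Bits 101 -> C
Bits 00 -> E
Bits 00 -> E
Bits 100 -> G


Decoded message: CCCEEG


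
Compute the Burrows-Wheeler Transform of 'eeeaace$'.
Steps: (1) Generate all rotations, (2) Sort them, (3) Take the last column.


Rotations (sorted):
  0: $eeeaace -> last char: e
  1: aace$eee -> last char: e
  2: ace$eeea -> last char: a
  3: ce$eeeaa -> last char: a
  4: e$eeeaac -> last char: c
  5: eaace$ee -> last char: e
  6: eeaace$e -> last char: e
  7: eeeaace$ -> last char: $


BWT = eeaacee$


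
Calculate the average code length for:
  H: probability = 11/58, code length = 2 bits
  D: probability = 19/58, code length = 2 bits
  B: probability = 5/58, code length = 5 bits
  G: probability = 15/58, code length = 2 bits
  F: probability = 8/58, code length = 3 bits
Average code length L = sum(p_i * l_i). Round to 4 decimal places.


Weighted contributions p_i * l_i:
  H: (11/58) * 2 = 22/58
  D: (19/58) * 2 = 38/58
  B: (5/58) * 5 = 25/58
  G: (15/58) * 2 = 30/58
  F: (8/58) * 3 = 24/58
Sum = (22 + 38 + 25 + 30 + 24)/58 = 139/58

L = 139/58 = 2.3966 bits/symbol


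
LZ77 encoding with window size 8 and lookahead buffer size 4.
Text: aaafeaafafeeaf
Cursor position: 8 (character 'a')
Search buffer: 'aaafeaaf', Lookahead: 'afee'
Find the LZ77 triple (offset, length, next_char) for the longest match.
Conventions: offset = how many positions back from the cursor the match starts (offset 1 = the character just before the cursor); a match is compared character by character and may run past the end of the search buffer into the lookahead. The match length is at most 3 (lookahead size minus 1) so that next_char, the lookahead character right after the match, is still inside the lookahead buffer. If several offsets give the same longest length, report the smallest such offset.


Try each offset into the search buffer:
  offset=1 (pos 7, char 'f'): match length 0
  offset=2 (pos 6, char 'a'): match length 2
  offset=3 (pos 5, char 'a'): match length 1
  offset=4 (pos 4, char 'e'): match length 0
  offset=5 (pos 3, char 'f'): match length 0
  offset=6 (pos 2, char 'a'): match length 3
  offset=7 (pos 1, char 'a'): match length 1
  offset=8 (pos 0, char 'a'): match length 1
Longest match has length 3 at offset 6.
next_char = character at position 8 + 3 = 11 -> 'e'

Best match: offset=6, length=3 (matching 'afe' starting at position 2)
LZ77 triple: (6, 3, 'e')


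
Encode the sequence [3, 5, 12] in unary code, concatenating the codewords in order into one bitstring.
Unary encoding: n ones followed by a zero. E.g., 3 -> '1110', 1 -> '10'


Encode each number as n ones followed by a terminating 0:
  3 -> 1110 (4 bits)
  5 -> 111110 (6 bits)
  12 -> 1111111111110 (13 bits)
Total length = 4 + 6 + 13 = 23 bits.

Unary([3, 5, 12]) = 11101111101111111111110 (23 bits)


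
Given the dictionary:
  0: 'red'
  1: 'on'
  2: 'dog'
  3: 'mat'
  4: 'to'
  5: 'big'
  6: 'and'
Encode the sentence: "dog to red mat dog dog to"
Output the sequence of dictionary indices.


Look up each word in the dictionary:
  'dog' -> 2
  'to' -> 4
  'red' -> 0
  'mat' -> 3
  'dog' -> 2
  'dog' -> 2
  'to' -> 4

Encoded: [2, 4, 0, 3, 2, 2, 4]


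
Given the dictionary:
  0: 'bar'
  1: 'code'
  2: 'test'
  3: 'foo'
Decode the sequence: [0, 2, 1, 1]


Look up each index in the dictionary:
  0 -> 'bar'
  2 -> 'test'
  1 -> 'code'
  1 -> 'code'

Decoded: "bar test code code"


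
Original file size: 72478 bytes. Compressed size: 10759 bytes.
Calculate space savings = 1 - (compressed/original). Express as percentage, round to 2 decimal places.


ratio = compressed/original = 10759/72478 = 0.148445
savings = 1 - ratio = 1 - 0.148445 = 0.851555
as a percentage: 0.851555 * 100 = 85.16%

Space savings = 1 - 10759/72478 = 85.16%


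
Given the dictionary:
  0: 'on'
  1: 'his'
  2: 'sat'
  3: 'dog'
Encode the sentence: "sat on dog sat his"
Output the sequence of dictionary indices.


Look up each word in the dictionary:
  'sat' -> 2
  'on' -> 0
  'dog' -> 3
  'sat' -> 2
  'his' -> 1

Encoded: [2, 0, 3, 2, 1]


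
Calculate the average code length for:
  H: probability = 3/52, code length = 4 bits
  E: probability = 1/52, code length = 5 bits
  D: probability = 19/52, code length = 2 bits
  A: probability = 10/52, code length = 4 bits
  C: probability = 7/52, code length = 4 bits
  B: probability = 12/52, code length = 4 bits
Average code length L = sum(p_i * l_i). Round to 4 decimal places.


Weighted contributions p_i * l_i:
  H: (3/52) * 4 = 12/52
  E: (1/52) * 5 = 5/52
  D: (19/52) * 2 = 38/52
  A: (10/52) * 4 = 40/52
  C: (7/52) * 4 = 28/52
  B: (12/52) * 4 = 48/52
Sum = (12 + 5 + 38 + 40 + 28 + 48)/52 = 171/52

L = 171/52 = 3.2885 bits/symbol


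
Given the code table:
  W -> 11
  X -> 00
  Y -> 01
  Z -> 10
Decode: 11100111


Decoding:
11 -> W
10 -> Z
01 -> Y
11 -> W


Result: WZYW


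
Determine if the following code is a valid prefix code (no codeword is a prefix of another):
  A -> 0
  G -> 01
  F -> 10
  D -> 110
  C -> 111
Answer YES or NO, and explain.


Checking each pair (does one codeword prefix another?):
  A='0' vs G='01': prefix -- VIOLATION

NO -- this is NOT a valid prefix code. A (0) is a prefix of G (01).


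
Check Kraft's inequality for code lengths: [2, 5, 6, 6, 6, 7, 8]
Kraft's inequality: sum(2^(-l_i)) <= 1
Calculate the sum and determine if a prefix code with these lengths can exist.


Sum = 2^(-2) + 2^(-5) + 2^(-6) + 2^(-6) + 2^(-6) + 2^(-7) + 2^(-8)
    = 0.25 + 0.03125 + 0.015625 + 0.015625 + 0.015625 + 0.0078125 + 0.00390625
    = 87/256 = 0.33984375
Since 0.33984375 <= 1, Kraft's inequality IS satisfied.
A prefix code with these lengths CAN exist.

Kraft sum = 0.33984375. Satisfied.


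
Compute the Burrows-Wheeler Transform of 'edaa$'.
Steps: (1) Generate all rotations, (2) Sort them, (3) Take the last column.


Rotations (sorted):
  0: $edaa -> last char: a
  1: a$eda -> last char: a
  2: aa$ed -> last char: d
  3: daa$e -> last char: e
  4: edaa$ -> last char: $


BWT = aade$


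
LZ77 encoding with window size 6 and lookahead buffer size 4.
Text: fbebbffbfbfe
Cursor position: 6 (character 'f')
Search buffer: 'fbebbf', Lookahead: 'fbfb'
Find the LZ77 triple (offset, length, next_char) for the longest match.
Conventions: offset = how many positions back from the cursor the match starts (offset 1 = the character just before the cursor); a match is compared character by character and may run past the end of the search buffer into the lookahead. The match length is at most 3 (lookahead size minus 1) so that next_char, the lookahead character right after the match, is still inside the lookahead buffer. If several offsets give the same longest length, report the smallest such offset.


Try each offset into the search buffer:
  offset=1 (pos 5, char 'f'): match length 1
  offset=2 (pos 4, char 'b'): match length 0
  offset=3 (pos 3, char 'b'): match length 0
  offset=4 (pos 2, char 'e'): match length 0
  offset=5 (pos 1, char 'b'): match length 0
  offset=6 (pos 0, char 'f'): match length 2
Longest match has length 2 at offset 6.
next_char = character at position 6 + 2 = 8 -> 'f'

Best match: offset=6, length=2 (matching 'fb' starting at position 0)
LZ77 triple: (6, 2, 'f')


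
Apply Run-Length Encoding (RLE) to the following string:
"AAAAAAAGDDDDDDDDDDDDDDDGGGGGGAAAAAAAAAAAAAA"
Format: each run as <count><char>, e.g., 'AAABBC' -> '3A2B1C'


Scanning runs left to right:
  i=0: run of 'A' x 7 -> '7A'
  i=7: run of 'G' x 1 -> '1G'
  i=8: run of 'D' x 15 -> '15D'
  i=23: run of 'G' x 6 -> '6G'
  i=29: run of 'A' x 14 -> '14A'

RLE = 7A1G15D6G14A


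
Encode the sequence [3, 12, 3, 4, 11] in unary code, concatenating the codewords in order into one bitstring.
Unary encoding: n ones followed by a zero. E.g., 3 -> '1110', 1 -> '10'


Encode each number as n ones followed by a terminating 0:
  3 -> 1110 (4 bits)
  12 -> 1111111111110 (13 bits)
  3 -> 1110 (4 bits)
  4 -> 11110 (5 bits)
  11 -> 111111111110 (12 bits)
Total length = 4 + 13 + 4 + 5 + 12 = 38 bits.

Unary([3, 12, 3, 4, 11]) = 11101111111111110111011110111111111110 (38 bits)


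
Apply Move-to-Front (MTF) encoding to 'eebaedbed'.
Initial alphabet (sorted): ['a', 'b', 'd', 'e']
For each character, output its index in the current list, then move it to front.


MTF encoding:
'e': index 3 in ['a', 'b', 'd', 'e'] -> ['e', 'a', 'b', 'd']
'e': index 0 in ['e', 'a', 'b', 'd'] -> ['e', 'a', 'b', 'd']
'b': index 2 in ['e', 'a', 'b', 'd'] -> ['b', 'e', 'a', 'd']
'a': index 2 in ['b', 'e', 'a', 'd'] -> ['a', 'b', 'e', 'd']
'e': index 2 in ['a', 'b', 'e', 'd'] -> ['e', 'a', 'b', 'd']
'd': index 3 in ['e', 'a', 'b', 'd'] -> ['d', 'e', 'a', 'b']
'b': index 3 in ['d', 'e', 'a', 'b'] -> ['b', 'd', 'e', 'a']
'e': index 2 in ['b', 'd', 'e', 'a'] -> ['e', 'b', 'd', 'a']
'd': index 2 in ['e', 'b', 'd', 'a'] -> ['d', 'e', 'b', 'a']


Output: [3, 0, 2, 2, 2, 3, 3, 2, 2]


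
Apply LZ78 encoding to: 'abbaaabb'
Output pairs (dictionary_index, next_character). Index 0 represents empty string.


LZ78 encoding steps:
Dictionary: {0: ''}
Step 1: w='' (idx 0), next='a' -> output (0, 'a'), add 'a' as idx 1
Step 2: w='' (idx 0), next='b' -> output (0, 'b'), add 'b' as idx 2
Step 3: w='b' (idx 2), next='a' -> output (2, 'a'), add 'ba' as idx 3
Step 4: w='a' (idx 1), next='a' -> output (1, 'a'), add 'aa' as idx 4
Step 5: w='b' (idx 2), next='b' -> output (2, 'b'), add 'bb' as idx 5


Encoded: [(0, 'a'), (0, 'b'), (2, 'a'), (1, 'a'), (2, 'b')]


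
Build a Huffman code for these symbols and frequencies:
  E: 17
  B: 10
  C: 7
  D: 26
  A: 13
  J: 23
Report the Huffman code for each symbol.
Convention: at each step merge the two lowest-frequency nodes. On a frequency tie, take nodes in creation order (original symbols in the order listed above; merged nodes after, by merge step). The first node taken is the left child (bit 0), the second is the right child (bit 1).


Huffman tree construction:
Step 1: Merge C(7) + B(10) = 17
Step 2: Merge A(13) + E(17) = 30
Step 3: Merge (C+B)(17) + J(23) = 40
Step 4: Merge D(26) + (A+E)(30) = 56
Step 5: Merge ((C+B)+J)(40) + (D+(A+E))(56) = 96
Read each symbol's code off the tree from the root (left child = 0, right child = 1).

Codes:
  E: 111 (length 3)
  B: 001 (length 3)
  C: 000 (length 3)
  D: 10 (length 2)
  A: 110 (length 3)
  J: 01 (length 2)
Average code length: 239/96 = 2.4896 bits/symbol


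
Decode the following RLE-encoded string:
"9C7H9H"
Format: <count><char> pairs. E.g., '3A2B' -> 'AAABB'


Expanding each <count><char> pair:
  9C -> 'CCCCCCCCC'
  7H -> 'HHHHHHH'
  9H -> 'HHHHHHHHH'

Decoded = CCCCCCCCCHHHHHHHHHHHHHHHH


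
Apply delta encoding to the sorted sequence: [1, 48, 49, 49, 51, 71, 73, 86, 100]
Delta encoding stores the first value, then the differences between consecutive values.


First value: 1
Deltas:
  48 - 1 = 47
  49 - 48 = 1
  49 - 49 = 0
  51 - 49 = 2
  71 - 51 = 20
  73 - 71 = 2
  86 - 73 = 13
  100 - 86 = 14


Delta encoded: [1, 47, 1, 0, 2, 20, 2, 13, 14]


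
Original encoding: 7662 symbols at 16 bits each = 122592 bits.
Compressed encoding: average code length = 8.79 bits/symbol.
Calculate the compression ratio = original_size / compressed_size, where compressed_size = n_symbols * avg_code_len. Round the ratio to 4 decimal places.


original_size = n_symbols * orig_bits = 7662 * 16 = 122592 bits
compressed_size = n_symbols * avg_code_len = 7662 * 8.79 = 67348.98 bits
ratio = original_size / compressed_size = 122592 / 67348.98 = 1.8203

Compression ratio = 1.8203


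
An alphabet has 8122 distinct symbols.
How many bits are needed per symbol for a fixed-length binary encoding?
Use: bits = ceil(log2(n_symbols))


log2(8122) = 12.9876
Bracket: 2^12 = 4096 < 8122 <= 2^13 = 8192
So ceil(log2(8122)) = 13

bits = ceil(log2(8122)) = ceil(12.9876) = 13 bits


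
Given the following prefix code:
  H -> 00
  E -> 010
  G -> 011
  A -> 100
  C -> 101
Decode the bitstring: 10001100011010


Decoding step by step:
Bits 100 -> A
Bits 011 -> G
Bits 00 -> H
Bits 011 -> G
Bits 010 -> E


Decoded message: AGHGE


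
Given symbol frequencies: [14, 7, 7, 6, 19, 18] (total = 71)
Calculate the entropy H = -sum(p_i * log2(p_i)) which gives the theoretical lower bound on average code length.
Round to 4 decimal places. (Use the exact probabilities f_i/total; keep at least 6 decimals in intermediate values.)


Per-symbol terms -p_i * log2(p_i) with p_i = f_i/71:
  p = 14/71 = 0.197183: log2(p) = -2.342392, -p*log2(p) = 0.461880
  p = 7/71 = 0.098592: log2(p) = -3.342392, -p*log2(p) = 0.329532
  p = 7/71 = 0.098592: log2(p) = -3.342392, -p*log2(p) = 0.329532
  p = 6/71 = 0.084507: log2(p) = -3.564785, -p*log2(p) = 0.301249
  p = 19/71 = 0.267606: log2(p) = -1.901820, -p*log2(p) = 0.508938
  p = 18/71 = 0.253521: log2(p) = -1.979822, -p*log2(p) = 0.501927
H = 0.461880 + 0.329532 + 0.329532 + 0.301249 + 0.508938 + 0.501927 = 2.433058

H = 2.4331 bits/symbol


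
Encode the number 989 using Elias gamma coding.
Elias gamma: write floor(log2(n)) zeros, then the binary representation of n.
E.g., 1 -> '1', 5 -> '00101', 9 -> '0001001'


num_bits = floor(log2(989)) + 1 = 10
leading_zeros = num_bits - 1 = 9
binary(989) = 1111011101

Elias gamma(989) = '000000000' + '1111011101' = 0000000001111011101 (19 bits)


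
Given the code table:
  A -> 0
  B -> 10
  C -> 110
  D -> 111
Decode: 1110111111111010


Decoding:
111 -> D
0 -> A
111 -> D
111 -> D
111 -> D
0 -> A
10 -> B


Result: DADDDAB


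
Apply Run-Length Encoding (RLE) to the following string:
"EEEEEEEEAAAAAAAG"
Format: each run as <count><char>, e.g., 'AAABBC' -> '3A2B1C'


Scanning runs left to right:
  i=0: run of 'E' x 8 -> '8E'
  i=8: run of 'A' x 7 -> '7A'
  i=15: run of 'G' x 1 -> '1G'

RLE = 8E7A1G


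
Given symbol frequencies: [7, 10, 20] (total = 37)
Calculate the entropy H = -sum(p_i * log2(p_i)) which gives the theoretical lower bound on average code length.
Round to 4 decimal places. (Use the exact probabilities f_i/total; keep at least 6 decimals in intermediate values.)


Per-symbol terms -p_i * log2(p_i) with p_i = f_i/37:
  p = 7/37 = 0.189189: log2(p) = -2.402098, -p*log2(p) = 0.454451
  p = 10/37 = 0.270270: log2(p) = -1.887525, -p*log2(p) = 0.510142
  p = 20/37 = 0.540541: log2(p) = -0.887525, -p*log2(p) = 0.479743
H = 0.454451 + 0.510142 + 0.479743 = 1.444336

H = 1.4443 bits/symbol


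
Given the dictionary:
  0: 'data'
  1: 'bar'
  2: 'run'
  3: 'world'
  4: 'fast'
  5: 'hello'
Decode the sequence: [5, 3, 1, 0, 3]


Look up each index in the dictionary:
  5 -> 'hello'
  3 -> 'world'
  1 -> 'bar'
  0 -> 'data'
  3 -> 'world'

Decoded: "hello world bar data world"
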